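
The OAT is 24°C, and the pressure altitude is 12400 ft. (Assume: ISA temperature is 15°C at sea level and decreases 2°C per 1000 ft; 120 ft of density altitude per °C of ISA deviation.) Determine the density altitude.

ISA temperature at 12400 ft = 15 − 2 × (12400/1000) = -9.8°C.
ISA deviation = 24 − (-9.8) = +33.8°C.
Density altitude = 12400 + 120 × (33.8) = 12400 + (+4056) = 16456 ft.

16456 ft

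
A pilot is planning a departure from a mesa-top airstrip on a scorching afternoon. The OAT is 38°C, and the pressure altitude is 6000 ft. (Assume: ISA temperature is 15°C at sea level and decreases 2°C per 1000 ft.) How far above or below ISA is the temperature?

ISA+35°C

ISA temperature at 6000 ft = 15 − 2 × (6000/1000) = 3°C.
Deviation = OAT − ISA = 38 − 3 = +35°C.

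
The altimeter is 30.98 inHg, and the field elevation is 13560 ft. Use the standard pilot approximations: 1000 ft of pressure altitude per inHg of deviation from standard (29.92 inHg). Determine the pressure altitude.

12500 ft

Pressure correction = (29.92 − 30.98) × 1000 = -1060 ft.
Pressure altitude = 13560 + (-1060) = 12500 ft.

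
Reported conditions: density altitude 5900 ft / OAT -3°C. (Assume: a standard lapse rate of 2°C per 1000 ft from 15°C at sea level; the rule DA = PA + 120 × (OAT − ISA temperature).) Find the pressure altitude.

DA = PA + 120 × (OAT − (15 − 2·PA/1000)) = PA + 120·OAT − 1800 + 0.24·PA = 1.24·PA + 120·OAT − 1800.
So 1.24·PA = 5900 − 120 × (-3) + 1800 = 8060.
PA = 8060 / 1.24 = 6500 ft.

6500 ft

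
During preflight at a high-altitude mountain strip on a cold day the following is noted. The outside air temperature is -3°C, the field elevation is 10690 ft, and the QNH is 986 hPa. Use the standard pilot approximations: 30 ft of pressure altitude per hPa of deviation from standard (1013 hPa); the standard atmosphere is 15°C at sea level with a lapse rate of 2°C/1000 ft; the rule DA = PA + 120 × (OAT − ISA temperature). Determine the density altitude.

Pressure altitude = 10690 + (1013 − 986) × 30 = 10690 + (+810) = 11500 ft.
ISA temperature at 11500 ft = 15 − 2 × (11500/1000) = -8°C.
ISA deviation = -3 − (-8) = +5°C.
Density altitude = 11500 + 120 × (5) = 12100 ft.

12100 ft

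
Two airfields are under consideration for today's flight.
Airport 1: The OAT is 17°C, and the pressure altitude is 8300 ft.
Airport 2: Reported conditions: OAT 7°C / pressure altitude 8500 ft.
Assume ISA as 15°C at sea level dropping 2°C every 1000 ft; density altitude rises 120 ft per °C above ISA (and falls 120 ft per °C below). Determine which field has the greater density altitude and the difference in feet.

Airport 1: ISA temp = -1.6°C, deviation +18.6°C, DA = 8300 + 120 × 18.6 = 10532 ft.
Airport 2: ISA temp = -2°C, deviation +9°C, DA = 8500 + 120 × 9 = 9580 ft.
Airport 1 is higher by 10532 − 9580 = 952 ft.

Airport 1 by 952 ft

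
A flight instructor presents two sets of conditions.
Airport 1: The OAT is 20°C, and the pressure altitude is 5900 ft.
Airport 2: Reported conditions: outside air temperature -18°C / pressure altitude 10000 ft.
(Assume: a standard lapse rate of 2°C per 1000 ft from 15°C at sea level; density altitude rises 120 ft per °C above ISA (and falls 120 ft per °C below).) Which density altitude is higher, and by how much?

Airport 2 by 524 ft

Airport 1: ISA temp = 3.2°C, deviation +16.8°C, DA = 5900 + 120 × 16.8 = 7916 ft.
Airport 2: ISA temp = -5°C, deviation -13°C, DA = 10000 + 120 × (-13) = 8440 ft.
Airport 2 is higher by 8440 − 7916 = 524 ft.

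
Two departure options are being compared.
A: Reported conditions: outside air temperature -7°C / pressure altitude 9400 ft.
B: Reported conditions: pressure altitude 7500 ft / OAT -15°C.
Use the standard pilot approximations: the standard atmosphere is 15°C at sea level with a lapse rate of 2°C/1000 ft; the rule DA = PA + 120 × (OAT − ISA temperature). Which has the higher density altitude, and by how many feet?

A by 3316 ft

A: ISA temp = -3.8°C, deviation -3.2°C, DA = 9400 + 120 × (-3.2) = 9016 ft.
B: ISA temp = 0°C, deviation -15°C, DA = 7500 + 120 × (-15) = 5700 ft.
A is higher by 9016 − 5700 = 3316 ft.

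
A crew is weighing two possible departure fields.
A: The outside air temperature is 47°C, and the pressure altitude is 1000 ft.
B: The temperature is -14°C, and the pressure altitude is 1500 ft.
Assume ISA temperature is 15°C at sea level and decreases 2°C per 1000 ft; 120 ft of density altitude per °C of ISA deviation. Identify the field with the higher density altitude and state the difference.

A: ISA temp = 13°C, deviation +34°C, DA = 1000 + 120 × 34 = 5080 ft.
B: ISA temp = 12°C, deviation -26°C, DA = 1500 + 120 × (-26) = -1620 ft.
A is higher by 5080 − (-1620) = 6700 ft.

A by 6700 ft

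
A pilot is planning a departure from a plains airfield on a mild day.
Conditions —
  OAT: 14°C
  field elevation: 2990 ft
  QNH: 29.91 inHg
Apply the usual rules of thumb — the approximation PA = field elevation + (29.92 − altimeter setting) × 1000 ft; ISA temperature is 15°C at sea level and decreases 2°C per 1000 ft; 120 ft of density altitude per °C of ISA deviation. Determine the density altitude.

Pressure altitude = 2990 + (29.92 − 29.91) × 1000 = 2990 + (+10) = 3000 ft.
ISA temperature at 3000 ft = 15 − 2 × (3000/1000) = 9°C.
ISA deviation = 14 − 9 = +5°C.
Density altitude = 3000 + 120 × (5) = 3600 ft.

3600 ft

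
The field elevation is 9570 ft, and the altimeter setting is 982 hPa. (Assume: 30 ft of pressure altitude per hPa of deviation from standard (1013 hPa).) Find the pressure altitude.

10500 ft

Pressure correction = (1013 − 982) × 30 = +930 ft.
Pressure altitude = 9570 + (+930) = 10500 ft.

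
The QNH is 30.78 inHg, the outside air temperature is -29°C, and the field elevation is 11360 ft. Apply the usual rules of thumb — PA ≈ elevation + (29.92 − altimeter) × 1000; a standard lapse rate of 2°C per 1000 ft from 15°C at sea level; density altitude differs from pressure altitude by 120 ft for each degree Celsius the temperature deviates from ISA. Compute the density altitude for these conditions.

7740 ft

Pressure altitude = 11360 + (29.92 − 30.78) × 1000 = 11360 + (-860) = 10500 ft.
ISA temperature at 10500 ft = 15 − 2 × (10500/1000) = -6°C.
ISA deviation = -29 − (-6) = -23°C.
Density altitude = 10500 + 120 × (-23) = 7740 ft.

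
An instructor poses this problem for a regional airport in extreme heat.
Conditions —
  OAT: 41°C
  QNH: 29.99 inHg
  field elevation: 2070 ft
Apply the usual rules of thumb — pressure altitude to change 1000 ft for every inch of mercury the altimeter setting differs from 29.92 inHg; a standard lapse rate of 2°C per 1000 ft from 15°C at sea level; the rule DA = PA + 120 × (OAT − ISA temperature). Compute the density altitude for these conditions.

5600 ft

Pressure altitude = 2070 + (29.92 − 29.99) × 1000 = 2070 + (-70) = 2000 ft.
ISA temperature at 2000 ft = 15 − 2 × (2000/1000) = 11°C.
ISA deviation = 41 − 11 = +30°C.
Density altitude = 2000 + 120 × (30) = 5600 ft.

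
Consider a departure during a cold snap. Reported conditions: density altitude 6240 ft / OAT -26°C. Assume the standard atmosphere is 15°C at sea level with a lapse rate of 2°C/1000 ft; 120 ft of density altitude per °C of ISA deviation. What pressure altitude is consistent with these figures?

9000 ft

DA = PA + 120 × (OAT − (15 − 2·PA/1000)) = PA + 120·OAT − 1800 + 0.24·PA = 1.24·PA + 120·OAT − 1800.
So 1.24·PA = 6240 − 120 × (-26) + 1800 = 11160.
PA = 11160 / 1.24 = 9000 ft.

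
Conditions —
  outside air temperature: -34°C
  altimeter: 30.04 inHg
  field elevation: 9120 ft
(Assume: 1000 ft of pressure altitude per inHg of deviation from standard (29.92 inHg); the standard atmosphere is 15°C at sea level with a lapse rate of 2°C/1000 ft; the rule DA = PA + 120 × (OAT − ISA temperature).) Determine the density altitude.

5280 ft

Pressure altitude = 9120 + (29.92 − 30.04) × 1000 = 9120 + (-120) = 9000 ft.
ISA temperature at 9000 ft = 15 − 2 × (9000/1000) = -3°C.
ISA deviation = -34 − (-3) = -31°C.
Density altitude = 9000 + 120 × (-31) = 5280 ft.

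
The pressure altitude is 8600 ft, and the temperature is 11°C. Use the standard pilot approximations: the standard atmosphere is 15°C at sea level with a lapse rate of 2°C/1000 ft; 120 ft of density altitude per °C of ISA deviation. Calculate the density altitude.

10184 ft

ISA temperature at 8600 ft = 15 − 2 × (8600/1000) = -2.2°C.
ISA deviation = 11 − (-2.2) = +13.2°C.
Density altitude = 8600 + 120 × (13.2) = 8600 + (+1584) = 10184 ft.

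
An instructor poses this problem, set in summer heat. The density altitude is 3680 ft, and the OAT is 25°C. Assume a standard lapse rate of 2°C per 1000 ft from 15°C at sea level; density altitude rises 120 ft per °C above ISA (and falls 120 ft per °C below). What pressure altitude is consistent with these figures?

DA = PA + 120 × (OAT − (15 − 2·PA/1000)) = PA + 120·OAT − 1800 + 0.24·PA = 1.24·PA + 120·OAT − 1800.
So 1.24·PA = 3680 − 120 × 25 + 1800 = 2480.
PA = 2480 / 1.24 = 2000 ft.

2000 ft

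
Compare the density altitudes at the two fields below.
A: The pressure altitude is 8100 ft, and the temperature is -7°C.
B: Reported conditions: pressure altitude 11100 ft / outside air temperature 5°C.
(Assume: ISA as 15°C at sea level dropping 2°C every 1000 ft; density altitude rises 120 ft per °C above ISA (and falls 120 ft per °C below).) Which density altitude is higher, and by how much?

A: ISA temp = -1.2°C, deviation -5.8°C, DA = 8100 + 120 × (-5.8) = 7404 ft.
B: ISA temp = -7.2°C, deviation +12.2°C, DA = 11100 + 120 × 12.2 = 12564 ft.
B is higher by 12564 − 7404 = 5160 ft.

B by 5160 ft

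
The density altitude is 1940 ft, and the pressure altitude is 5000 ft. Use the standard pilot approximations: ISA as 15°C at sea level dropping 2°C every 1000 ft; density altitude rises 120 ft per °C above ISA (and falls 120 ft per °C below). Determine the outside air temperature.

-20.5°C

Density altitude − pressure altitude = 1940 − 5000 = -3060 ft.
At 120 ft/°C that is an ISA deviation of -3060/120 = -25.5°C.
ISA temperature at 5000 ft = 15 − 2 × (5000/1000) = 5°C.
OAT = ISA + deviation = 5 + (-25.5) = -20.5°C.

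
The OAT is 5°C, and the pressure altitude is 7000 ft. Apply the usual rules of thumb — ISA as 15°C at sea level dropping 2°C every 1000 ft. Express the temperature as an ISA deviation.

ISA+4°C

ISA temperature at 7000 ft = 15 − 2 × (7000/1000) = 1°C.
Deviation = OAT − ISA = 5 − 1 = +4°C.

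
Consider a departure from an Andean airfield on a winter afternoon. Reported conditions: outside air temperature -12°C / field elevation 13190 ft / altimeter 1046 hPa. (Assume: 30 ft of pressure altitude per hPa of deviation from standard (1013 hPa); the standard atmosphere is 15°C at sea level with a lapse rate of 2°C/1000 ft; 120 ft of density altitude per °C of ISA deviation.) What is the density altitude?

11888 ft

Pressure altitude = 13190 + (1013 − 1046) × 30 = 13190 + (-990) = 12200 ft.
ISA temperature at 12200 ft = 15 − 2 × (12200/1000) = -9.4°C.
ISA deviation = -12 − (-9.4) = -2.6°C.
Density altitude = 12200 + 120 × (-2.6) = 11888 ft.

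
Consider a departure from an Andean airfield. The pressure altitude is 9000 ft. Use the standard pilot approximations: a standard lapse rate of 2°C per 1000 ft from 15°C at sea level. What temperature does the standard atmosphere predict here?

ISA temperature = 15 − 2 × (9000/1000) = 15 − 18 = -3°C.

-3°C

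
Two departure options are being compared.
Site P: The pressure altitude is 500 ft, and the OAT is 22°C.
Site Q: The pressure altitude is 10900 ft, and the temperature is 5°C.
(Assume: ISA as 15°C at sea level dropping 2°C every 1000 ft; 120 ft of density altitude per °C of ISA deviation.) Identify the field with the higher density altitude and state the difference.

Site Q by 10856 ft

Site P: ISA temp = 14°C, deviation +8°C, DA = 500 + 120 × 8 = 1460 ft.
Site Q: ISA temp = -6.8°C, deviation +11.8°C, DA = 10900 + 120 × 11.8 = 12316 ft.
Site Q is higher by 12316 − 1460 = 10856 ft.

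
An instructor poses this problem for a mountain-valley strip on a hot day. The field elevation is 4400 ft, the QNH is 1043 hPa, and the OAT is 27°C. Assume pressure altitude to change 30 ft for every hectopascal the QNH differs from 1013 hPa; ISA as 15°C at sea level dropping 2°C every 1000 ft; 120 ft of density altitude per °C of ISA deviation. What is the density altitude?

5780 ft

Pressure altitude = 4400 + (1013 − 1043) × 30 = 4400 + (-900) = 3500 ft.
ISA temperature at 3500 ft = 15 − 2 × (3500/1000) = 8°C.
ISA deviation = 27 − 8 = +19°C.
Density altitude = 3500 + 120 × (19) = 5780 ft.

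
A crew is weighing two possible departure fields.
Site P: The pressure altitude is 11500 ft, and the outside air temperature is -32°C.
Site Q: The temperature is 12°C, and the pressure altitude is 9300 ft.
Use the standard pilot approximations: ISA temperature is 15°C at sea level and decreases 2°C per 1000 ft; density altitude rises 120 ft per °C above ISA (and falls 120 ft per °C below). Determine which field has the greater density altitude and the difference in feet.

Site P: ISA temp = -8°C, deviation -24°C, DA = 11500 + 120 × (-24) = 8620 ft.
Site Q: ISA temp = -3.6°C, deviation +15.6°C, DA = 9300 + 120 × 15.6 = 11172 ft.
Site Q is higher by 11172 − 8620 = 2552 ft.

Site Q by 2552 ft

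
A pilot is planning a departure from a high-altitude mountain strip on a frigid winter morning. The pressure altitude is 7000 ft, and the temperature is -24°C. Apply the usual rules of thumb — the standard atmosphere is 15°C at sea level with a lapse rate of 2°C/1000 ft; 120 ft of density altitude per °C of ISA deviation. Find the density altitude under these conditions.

ISA temperature at 7000 ft = 15 − 2 × (7000/1000) = 1°C.
ISA deviation = -24 − 1 = -25°C.
Density altitude = 7000 + 120 × (-25) = 7000 + (-3000) = 4000 ft.

4000 ft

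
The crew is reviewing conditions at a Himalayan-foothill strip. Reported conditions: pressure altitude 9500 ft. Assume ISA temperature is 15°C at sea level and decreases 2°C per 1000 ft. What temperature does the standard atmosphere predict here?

-4°C

ISA temperature = 15 − 2 × (9500/1000) = 15 − 19 = -4°C.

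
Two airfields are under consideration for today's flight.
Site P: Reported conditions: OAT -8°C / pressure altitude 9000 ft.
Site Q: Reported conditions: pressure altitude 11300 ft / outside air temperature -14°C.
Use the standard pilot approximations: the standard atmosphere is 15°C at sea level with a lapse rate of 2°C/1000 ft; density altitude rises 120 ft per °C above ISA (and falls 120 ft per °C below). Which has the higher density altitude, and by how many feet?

Site P: ISA temp = -3°C, deviation -5°C, DA = 9000 + 120 × (-5) = 8400 ft.
Site Q: ISA temp = -7.6°C, deviation -6.4°C, DA = 11300 + 120 × (-6.4) = 10532 ft.
Site Q is higher by 10532 − 8400 = 2132 ft.

Site Q by 2132 ft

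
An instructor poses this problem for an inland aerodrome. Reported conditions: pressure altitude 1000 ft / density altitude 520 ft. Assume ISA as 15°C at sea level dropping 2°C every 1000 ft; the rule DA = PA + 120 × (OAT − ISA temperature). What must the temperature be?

9°C

Density altitude − pressure altitude = 520 − 1000 = -480 ft.
At 120 ft/°C that is an ISA deviation of -480/120 = -4°C.
ISA temperature at 1000 ft = 15 − 2 × (1000/1000) = 13°C.
OAT = ISA + deviation = 13 + (-4) = 9°C.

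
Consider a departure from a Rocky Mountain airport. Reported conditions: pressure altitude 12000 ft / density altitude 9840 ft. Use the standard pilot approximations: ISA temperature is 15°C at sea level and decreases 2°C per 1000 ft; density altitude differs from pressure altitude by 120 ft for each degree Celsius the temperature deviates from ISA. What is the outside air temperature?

Density altitude − pressure altitude = 9840 − 12000 = -2160 ft.
At 120 ft/°C that is an ISA deviation of -2160/120 = -18°C.
ISA temperature at 12000 ft = 15 − 2 × (12000/1000) = -9°C.
OAT = ISA + deviation = -9 + (-18) = -27°C.

-27°C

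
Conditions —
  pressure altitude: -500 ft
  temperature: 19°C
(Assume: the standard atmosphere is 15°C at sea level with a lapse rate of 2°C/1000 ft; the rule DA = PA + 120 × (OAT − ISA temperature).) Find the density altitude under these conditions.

-140 ft

ISA temperature at -500 ft = 15 − 2 × (-500/1000) = 16°C.
ISA deviation = 19 − 16 = +3°C.
Density altitude = -500 + 120 × (3) = -500 + (+360) = -140 ft.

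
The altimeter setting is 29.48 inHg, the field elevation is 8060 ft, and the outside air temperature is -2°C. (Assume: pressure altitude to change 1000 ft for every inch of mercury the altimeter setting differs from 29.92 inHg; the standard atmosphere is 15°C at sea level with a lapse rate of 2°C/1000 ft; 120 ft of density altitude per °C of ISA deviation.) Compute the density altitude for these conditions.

8500 ft

Pressure altitude = 8060 + (29.92 − 29.48) × 1000 = 8060 + (+440) = 8500 ft.
ISA temperature at 8500 ft = 15 − 2 × (8500/1000) = -2°C.
ISA deviation = -2 − (-2) = 0°C.
Density altitude = 8500 + 120 × (0) = 8500 ft.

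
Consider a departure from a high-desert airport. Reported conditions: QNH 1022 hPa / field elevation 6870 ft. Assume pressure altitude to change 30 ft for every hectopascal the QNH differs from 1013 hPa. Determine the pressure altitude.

6600 ft

Pressure correction = (1013 − 1022) × 30 = -270 ft.
Pressure altitude = 6870 + (-270) = 6600 ft.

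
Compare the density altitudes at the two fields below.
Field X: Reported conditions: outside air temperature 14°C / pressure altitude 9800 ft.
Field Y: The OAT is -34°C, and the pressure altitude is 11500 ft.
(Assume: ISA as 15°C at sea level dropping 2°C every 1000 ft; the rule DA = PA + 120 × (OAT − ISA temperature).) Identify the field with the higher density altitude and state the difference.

Field X: ISA temp = -4.6°C, deviation +18.6°C, DA = 9800 + 120 × 18.6 = 12032 ft.
Field Y: ISA temp = -8°C, deviation -26°C, DA = 11500 + 120 × (-26) = 8380 ft.
Field X is higher by 12032 − 8380 = 3652 ft.

Field X by 3652 ft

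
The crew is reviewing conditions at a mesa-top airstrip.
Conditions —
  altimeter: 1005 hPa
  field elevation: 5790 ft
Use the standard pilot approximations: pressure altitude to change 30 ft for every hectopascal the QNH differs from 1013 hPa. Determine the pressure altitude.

Pressure correction = (1013 − 1005) × 30 = +240 ft.
Pressure altitude = 5790 + (+240) = 6030 ft.

6030 ft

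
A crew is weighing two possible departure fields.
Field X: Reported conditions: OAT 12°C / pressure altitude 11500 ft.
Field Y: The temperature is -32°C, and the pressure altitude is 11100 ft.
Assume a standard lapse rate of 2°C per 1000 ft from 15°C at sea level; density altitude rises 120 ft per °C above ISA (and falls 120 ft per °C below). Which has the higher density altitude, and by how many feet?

Field X: ISA temp = -8°C, deviation +20°C, DA = 11500 + 120 × 20 = 13900 ft.
Field Y: ISA temp = -7.2°C, deviation -24.8°C, DA = 11100 + 120 × (-24.8) = 8124 ft.
Field X is higher by 13900 − 8124 = 5776 ft.

Field X by 5776 ft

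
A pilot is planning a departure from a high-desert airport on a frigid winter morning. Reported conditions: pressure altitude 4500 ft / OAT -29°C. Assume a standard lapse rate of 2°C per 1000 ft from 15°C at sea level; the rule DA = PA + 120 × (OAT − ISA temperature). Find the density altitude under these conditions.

300 ft

ISA temperature at 4500 ft = 15 − 2 × (4500/1000) = 6°C.
ISA deviation = -29 − 6 = -35°C.
Density altitude = 4500 + 120 × (-35) = 4500 + (-4200) = 300 ft.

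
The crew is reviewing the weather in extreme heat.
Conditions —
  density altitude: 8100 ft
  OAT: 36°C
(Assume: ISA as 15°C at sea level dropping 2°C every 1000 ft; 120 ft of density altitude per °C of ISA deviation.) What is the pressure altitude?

DA = PA + 120 × (OAT − (15 − 2·PA/1000)) = PA + 120·OAT − 1800 + 0.24·PA = 1.24·PA + 120·OAT − 1800.
So 1.24·PA = 8100 − 120 × 36 + 1800 = 5580.
PA = 5580 / 1.24 = 4500 ft.

4500 ft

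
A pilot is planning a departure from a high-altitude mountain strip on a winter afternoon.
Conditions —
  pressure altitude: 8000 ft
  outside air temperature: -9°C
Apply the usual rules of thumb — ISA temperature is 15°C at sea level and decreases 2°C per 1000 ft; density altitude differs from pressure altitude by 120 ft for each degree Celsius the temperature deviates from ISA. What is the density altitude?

7040 ft

ISA temperature at 8000 ft = 15 − 2 × (8000/1000) = -1°C.
ISA deviation = -9 − (-1) = -8°C.
Density altitude = 8000 + 120 × (-8) = 8000 + (-960) = 7040 ft.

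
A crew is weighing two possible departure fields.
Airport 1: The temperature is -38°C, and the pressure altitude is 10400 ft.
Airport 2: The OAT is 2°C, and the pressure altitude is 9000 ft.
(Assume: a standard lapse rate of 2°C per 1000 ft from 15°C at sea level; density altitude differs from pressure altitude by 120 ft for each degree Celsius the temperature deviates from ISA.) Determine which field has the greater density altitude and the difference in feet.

Airport 2 by 3064 ft

Airport 1: ISA temp = -5.8°C, deviation -32.2°C, DA = 10400 + 120 × (-32.2) = 6536 ft.
Airport 2: ISA temp = -3°C, deviation +5°C, DA = 9000 + 120 × 5 = 9600 ft.
Airport 2 is higher by 9600 − 6536 = 3064 ft.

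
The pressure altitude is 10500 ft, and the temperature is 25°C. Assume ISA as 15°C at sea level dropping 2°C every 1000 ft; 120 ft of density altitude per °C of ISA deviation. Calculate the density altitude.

ISA temperature at 10500 ft = 15 − 2 × (10500/1000) = -6°C.
ISA deviation = 25 − (-6) = +31°C.
Density altitude = 10500 + 120 × (31) = 10500 + (+3720) = 14220 ft.

14220 ft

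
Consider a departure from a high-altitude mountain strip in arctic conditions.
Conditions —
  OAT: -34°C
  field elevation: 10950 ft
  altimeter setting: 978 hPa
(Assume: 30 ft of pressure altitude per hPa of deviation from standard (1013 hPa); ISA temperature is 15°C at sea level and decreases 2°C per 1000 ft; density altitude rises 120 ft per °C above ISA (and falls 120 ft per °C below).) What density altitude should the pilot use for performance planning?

Pressure altitude = 10950 + (1013 − 978) × 30 = 10950 + (+1050) = 12000 ft.
ISA temperature at 12000 ft = 15 − 2 × (12000/1000) = -9°C.
ISA deviation = -34 − (-9) = -25°C.
Density altitude = 12000 + 120 × (-25) = 9000 ft.

9000 ft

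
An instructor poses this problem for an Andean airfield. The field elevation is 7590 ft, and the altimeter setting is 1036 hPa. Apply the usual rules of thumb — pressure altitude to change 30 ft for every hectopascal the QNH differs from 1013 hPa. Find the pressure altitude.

6900 ft

Pressure correction = (1013 − 1036) × 30 = -690 ft.
Pressure altitude = 7590 + (-690) = 6900 ft.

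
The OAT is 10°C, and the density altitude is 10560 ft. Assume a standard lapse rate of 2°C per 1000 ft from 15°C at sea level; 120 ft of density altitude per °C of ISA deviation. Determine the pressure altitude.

9000 ft

DA = PA + 120 × (OAT − (15 − 2·PA/1000)) = PA + 120·OAT − 1800 + 0.24·PA = 1.24·PA + 120·OAT − 1800.
So 1.24·PA = 10560 − 120 × 10 + 1800 = 11160.
PA = 11160 / 1.24 = 9000 ft.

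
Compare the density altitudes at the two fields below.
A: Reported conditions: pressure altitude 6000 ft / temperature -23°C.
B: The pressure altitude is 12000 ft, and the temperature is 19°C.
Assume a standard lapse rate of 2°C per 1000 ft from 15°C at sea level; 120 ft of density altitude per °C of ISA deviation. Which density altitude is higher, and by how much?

B by 12480 ft

A: ISA temp = 3°C, deviation -26°C, DA = 6000 + 120 × (-26) = 2880 ft.
B: ISA temp = -9°C, deviation +28°C, DA = 12000 + 120 × 28 = 15360 ft.
B is higher by 15360 − 2880 = 12480 ft.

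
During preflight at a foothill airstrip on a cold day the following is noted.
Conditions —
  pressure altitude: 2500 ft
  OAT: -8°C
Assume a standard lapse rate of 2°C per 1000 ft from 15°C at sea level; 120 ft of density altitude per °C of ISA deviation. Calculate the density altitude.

340 ft

ISA temperature at 2500 ft = 15 − 2 × (2500/1000) = 10°C.
ISA deviation = -8 − 10 = -18°C.
Density altitude = 2500 + 120 × (-18) = 2500 + (-2160) = 340 ft.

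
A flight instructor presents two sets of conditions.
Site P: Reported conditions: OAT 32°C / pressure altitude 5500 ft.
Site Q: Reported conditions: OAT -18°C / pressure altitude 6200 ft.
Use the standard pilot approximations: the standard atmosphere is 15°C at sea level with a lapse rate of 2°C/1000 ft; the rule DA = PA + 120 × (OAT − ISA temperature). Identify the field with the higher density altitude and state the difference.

Site P: ISA temp = 4°C, deviation +28°C, DA = 5500 + 120 × 28 = 8860 ft.
Site Q: ISA temp = 2.6°C, deviation -20.6°C, DA = 6200 + 120 × (-20.6) = 3728 ft.
Site P is higher by 8860 − 3728 = 5132 ft.

Site P by 5132 ft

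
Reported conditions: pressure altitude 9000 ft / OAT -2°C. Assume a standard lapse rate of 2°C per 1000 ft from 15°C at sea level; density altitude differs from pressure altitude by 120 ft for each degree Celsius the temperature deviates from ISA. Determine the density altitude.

ISA temperature at 9000 ft = 15 − 2 × (9000/1000) = -3°C.
ISA deviation = -2 − (-3) = +1°C.
Density altitude = 9000 + 120 × (1) = 9000 + (+120) = 9120 ft.

9120 ft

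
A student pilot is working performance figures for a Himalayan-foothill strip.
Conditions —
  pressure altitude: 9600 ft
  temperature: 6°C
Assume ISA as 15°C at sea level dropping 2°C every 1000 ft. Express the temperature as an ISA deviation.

ISA temperature at 9600 ft = 15 − 2 × (9600/1000) = -4.2°C.
Deviation = OAT − ISA = 6 − (-4.2) = +10.2°C.

ISA+10.2°C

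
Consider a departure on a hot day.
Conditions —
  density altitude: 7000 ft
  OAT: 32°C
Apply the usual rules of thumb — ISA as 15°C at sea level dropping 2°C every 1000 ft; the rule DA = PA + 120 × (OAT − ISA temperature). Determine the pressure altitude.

DA = PA + 120 × (OAT − (15 − 2·PA/1000)) = PA + 120·OAT − 1800 + 0.24·PA = 1.24·PA + 120·OAT − 1800.
So 1.24·PA = 7000 − 120 × 32 + 1800 = 4960.
PA = 4960 / 1.24 = 4000 ft.

4000 ft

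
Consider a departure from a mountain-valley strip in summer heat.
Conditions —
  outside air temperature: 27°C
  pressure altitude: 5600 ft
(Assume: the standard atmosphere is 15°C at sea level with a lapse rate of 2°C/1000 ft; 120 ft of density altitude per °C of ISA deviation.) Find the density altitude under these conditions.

8384 ft

ISA temperature at 5600 ft = 15 − 2 × (5600/1000) = 3.8°C.
ISA deviation = 27 − 3.8 = +23.2°C.
Density altitude = 5600 + 120 × (23.2) = 5600 + (+2784) = 8384 ft.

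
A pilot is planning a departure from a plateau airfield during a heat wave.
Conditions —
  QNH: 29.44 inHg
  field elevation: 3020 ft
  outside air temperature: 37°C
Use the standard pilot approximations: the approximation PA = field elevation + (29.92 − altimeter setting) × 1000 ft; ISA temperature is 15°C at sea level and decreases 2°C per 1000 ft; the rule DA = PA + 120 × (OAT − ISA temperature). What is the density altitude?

Pressure altitude = 3020 + (29.92 − 29.44) × 1000 = 3020 + (+480) = 3500 ft.
ISA temperature at 3500 ft = 15 − 2 × (3500/1000) = 8°C.
ISA deviation = 37 − 8 = +29°C.
Density altitude = 3500 + 120 × (29) = 6980 ft.

6980 ft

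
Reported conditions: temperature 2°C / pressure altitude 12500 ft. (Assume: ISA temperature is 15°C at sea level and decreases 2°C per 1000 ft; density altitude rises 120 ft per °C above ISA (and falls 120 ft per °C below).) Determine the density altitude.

13940 ft

ISA temperature at 12500 ft = 15 − 2 × (12500/1000) = -10°C.
ISA deviation = 2 − (-10) = +12°C.
Density altitude = 12500 + 120 × (12) = 12500 + (+1440) = 13940 ft.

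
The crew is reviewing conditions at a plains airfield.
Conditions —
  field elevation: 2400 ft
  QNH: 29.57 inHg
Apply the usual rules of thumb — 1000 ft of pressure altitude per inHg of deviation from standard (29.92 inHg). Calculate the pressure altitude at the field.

2750 ft

Pressure correction = (29.92 − 29.57) × 1000 = +350 ft.
Pressure altitude = 2400 + (+350) = 2750 ft.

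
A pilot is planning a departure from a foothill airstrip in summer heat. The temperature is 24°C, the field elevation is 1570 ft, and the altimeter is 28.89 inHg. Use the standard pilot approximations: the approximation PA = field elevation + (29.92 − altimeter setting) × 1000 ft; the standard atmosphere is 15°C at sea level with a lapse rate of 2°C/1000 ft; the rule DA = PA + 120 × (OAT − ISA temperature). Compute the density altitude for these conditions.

4304 ft

Pressure altitude = 1570 + (29.92 − 28.89) × 1000 = 1570 + (+1030) = 2600 ft.
ISA temperature at 2600 ft = 15 − 2 × (2600/1000) = 9.8°C.
ISA deviation = 24 − 9.8 = +14.2°C.
Density altitude = 2600 + 120 × (14.2) = 4304 ft.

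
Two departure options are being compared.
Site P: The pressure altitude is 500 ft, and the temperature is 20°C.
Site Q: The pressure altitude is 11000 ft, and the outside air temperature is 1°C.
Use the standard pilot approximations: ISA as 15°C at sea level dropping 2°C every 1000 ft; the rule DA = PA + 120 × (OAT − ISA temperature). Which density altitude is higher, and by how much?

Site P: ISA temp = 14°C, deviation +6°C, DA = 500 + 120 × 6 = 1220 ft.
Site Q: ISA temp = -7°C, deviation +8°C, DA = 11000 + 120 × 8 = 11960 ft.
Site Q is higher by 11960 − 1220 = 10740 ft.

Site Q by 10740 ft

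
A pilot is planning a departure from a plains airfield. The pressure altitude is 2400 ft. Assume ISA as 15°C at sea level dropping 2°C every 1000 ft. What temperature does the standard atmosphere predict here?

ISA temperature = 15 − 2 × (2400/1000) = 15 − 4.8 = 10.2°C.

10.2°C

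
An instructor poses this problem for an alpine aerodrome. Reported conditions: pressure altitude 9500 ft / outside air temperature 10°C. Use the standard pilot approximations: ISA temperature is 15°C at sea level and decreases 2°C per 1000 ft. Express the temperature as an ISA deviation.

ISA+14°C

ISA temperature at 9500 ft = 15 − 2 × (9500/1000) = -4°C.
Deviation = OAT − ISA = 10 − (-4) = +14°C.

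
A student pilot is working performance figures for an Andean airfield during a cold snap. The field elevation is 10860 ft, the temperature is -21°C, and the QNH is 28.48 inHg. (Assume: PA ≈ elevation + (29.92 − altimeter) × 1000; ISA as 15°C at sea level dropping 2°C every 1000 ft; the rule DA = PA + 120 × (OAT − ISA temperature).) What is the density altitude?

Pressure altitude = 10860 + (29.92 − 28.48) × 1000 = 10860 + (+1440) = 12300 ft.
ISA temperature at 12300 ft = 15 − 2 × (12300/1000) = -9.6°C.
ISA deviation = -21 − (-9.6) = -11.4°C.
Density altitude = 12300 + 120 × (-11.4) = 10932 ft.

10932 ft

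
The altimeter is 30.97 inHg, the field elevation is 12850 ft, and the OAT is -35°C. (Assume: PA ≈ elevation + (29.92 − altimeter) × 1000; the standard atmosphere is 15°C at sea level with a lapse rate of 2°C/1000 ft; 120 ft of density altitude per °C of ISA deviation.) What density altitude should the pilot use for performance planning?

8632 ft

Pressure altitude = 12850 + (29.92 − 30.97) × 1000 = 12850 + (-1050) = 11800 ft.
ISA temperature at 11800 ft = 15 − 2 × (11800/1000) = -8.6°C.
ISA deviation = -35 − (-8.6) = -26.4°C.
Density altitude = 11800 + 120 × (-26.4) = 8632 ft.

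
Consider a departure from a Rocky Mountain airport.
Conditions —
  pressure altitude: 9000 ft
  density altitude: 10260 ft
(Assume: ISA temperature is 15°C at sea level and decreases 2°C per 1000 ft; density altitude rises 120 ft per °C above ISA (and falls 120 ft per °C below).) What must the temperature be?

7.5°C

Density altitude − pressure altitude = 10260 − 9000 = +1260 ft.
At 120 ft/°C that is an ISA deviation of 1260/120 = +10.5°C.
ISA temperature at 9000 ft = 15 − 2 × (9000/1000) = -3°C.
OAT = ISA + deviation = -3 + (+10.5) = 7.5°C.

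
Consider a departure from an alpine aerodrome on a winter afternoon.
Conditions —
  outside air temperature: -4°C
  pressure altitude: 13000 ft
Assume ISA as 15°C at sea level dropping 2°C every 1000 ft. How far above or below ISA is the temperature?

ISA+7°C

ISA temperature at 13000 ft = 15 − 2 × (13000/1000) = -11°C.
Deviation = OAT − ISA = -4 − (-11) = +7°C.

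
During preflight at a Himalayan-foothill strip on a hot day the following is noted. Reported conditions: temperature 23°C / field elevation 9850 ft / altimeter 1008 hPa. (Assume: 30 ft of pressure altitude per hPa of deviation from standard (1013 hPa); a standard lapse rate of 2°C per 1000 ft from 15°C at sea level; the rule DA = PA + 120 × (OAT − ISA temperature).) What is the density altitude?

Pressure altitude = 9850 + (1013 − 1008) × 30 = 9850 + (+150) = 10000 ft.
ISA temperature at 10000 ft = 15 − 2 × (10000/1000) = -5°C.
ISA deviation = 23 − (-5) = +28°C.
Density altitude = 10000 + 120 × (28) = 13360 ft.

13360 ft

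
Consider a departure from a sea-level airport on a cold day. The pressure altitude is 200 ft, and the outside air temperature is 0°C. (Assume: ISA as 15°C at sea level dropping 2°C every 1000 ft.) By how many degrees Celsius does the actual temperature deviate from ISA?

ISA-14.6°C

ISA temperature at 200 ft = 15 − 2 × (200/1000) = 14.6°C.
Deviation = OAT − ISA = 0 − 14.6 = -14.6°C.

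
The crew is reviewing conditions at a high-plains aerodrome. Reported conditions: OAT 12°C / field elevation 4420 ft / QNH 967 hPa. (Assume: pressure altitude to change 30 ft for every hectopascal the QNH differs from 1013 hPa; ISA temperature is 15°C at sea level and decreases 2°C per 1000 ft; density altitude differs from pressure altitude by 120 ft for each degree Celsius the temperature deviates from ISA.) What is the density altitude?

6832 ft

Pressure altitude = 4420 + (1013 − 967) × 30 = 4420 + (+1380) = 5800 ft.
ISA temperature at 5800 ft = 15 − 2 × (5800/1000) = 3.4°C.
ISA deviation = 12 − 3.4 = +8.6°C.
Density altitude = 5800 + 120 × (8.6) = 6832 ft.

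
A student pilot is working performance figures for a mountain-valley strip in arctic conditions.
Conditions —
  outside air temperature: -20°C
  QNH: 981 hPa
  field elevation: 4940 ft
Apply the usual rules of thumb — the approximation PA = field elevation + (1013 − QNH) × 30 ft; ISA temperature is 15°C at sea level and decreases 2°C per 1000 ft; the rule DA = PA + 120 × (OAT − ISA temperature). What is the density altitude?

3116 ft

Pressure altitude = 4940 + (1013 − 981) × 30 = 4940 + (+960) = 5900 ft.
ISA temperature at 5900 ft = 15 − 2 × (5900/1000) = 3.2°C.
ISA deviation = -20 − 3.2 = -23.2°C.
Density altitude = 5900 + 120 × (-23.2) = 3116 ft.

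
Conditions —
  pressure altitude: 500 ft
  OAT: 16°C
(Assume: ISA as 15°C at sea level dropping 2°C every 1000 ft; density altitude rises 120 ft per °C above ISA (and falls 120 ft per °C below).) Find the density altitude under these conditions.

ISA temperature at 500 ft = 15 − 2 × (500/1000) = 14°C.
ISA deviation = 16 − 14 = +2°C.
Density altitude = 500 + 120 × (2) = 500 + (+240) = 740 ft.

740 ft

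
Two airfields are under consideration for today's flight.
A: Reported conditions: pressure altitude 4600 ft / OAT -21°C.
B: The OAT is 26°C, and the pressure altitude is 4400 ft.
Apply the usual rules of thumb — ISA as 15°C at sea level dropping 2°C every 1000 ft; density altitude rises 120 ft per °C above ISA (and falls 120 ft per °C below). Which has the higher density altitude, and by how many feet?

B by 5392 ft

A: ISA temp = 5.8°C, deviation -26.8°C, DA = 4600 + 120 × (-26.8) = 1384 ft.
B: ISA temp = 6.2°C, deviation +19.8°C, DA = 4400 + 120 × 19.8 = 6776 ft.
B is higher by 6776 − 1384 = 5392 ft.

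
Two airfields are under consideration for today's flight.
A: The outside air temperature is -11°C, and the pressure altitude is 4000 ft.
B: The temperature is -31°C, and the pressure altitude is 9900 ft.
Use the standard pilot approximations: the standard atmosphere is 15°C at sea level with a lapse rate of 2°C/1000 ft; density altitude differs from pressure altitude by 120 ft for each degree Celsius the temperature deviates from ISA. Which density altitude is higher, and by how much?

A: ISA temp = 7°C, deviation -18°C, DA = 4000 + 120 × (-18) = 1840 ft.
B: ISA temp = -4.8°C, deviation -26.2°C, DA = 9900 + 120 × (-26.2) = 6756 ft.
B is higher by 6756 − 1840 = 4916 ft.

B by 4916 ft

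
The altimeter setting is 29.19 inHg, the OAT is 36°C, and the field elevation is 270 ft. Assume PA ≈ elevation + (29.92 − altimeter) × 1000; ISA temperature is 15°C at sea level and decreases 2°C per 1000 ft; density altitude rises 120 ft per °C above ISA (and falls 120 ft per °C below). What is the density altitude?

3760 ft

Pressure altitude = 270 + (29.92 − 29.19) × 1000 = 270 + (+730) = 1000 ft.
ISA temperature at 1000 ft = 15 − 2 × (1000/1000) = 13°C.
ISA deviation = 36 − 13 = +23°C.
Density altitude = 1000 + 120 × (23) = 3760 ft.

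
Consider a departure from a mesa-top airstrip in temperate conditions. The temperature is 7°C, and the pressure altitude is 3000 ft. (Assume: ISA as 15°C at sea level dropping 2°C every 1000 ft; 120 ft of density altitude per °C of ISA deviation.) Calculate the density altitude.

ISA temperature at 3000 ft = 15 − 2 × (3000/1000) = 9°C.
ISA deviation = 7 − 9 = -2°C.
Density altitude = 3000 + 120 × (-2) = 3000 + (-240) = 2760 ft.

2760 ft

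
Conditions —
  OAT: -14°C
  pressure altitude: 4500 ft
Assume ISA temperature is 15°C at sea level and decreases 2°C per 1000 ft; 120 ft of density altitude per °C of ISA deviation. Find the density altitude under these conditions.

2100 ft

ISA temperature at 4500 ft = 15 − 2 × (4500/1000) = 6°C.
ISA deviation = -14 − 6 = -20°C.
Density altitude = 4500 + 120 × (-20) = 4500 + (-2400) = 2100 ft.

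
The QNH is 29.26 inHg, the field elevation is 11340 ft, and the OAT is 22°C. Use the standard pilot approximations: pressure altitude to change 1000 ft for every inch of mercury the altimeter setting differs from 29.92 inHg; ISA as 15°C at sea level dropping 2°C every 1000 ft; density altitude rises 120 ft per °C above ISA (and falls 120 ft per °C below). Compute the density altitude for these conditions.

Pressure altitude = 11340 + (29.92 − 29.26) × 1000 = 11340 + (+660) = 12000 ft.
ISA temperature at 12000 ft = 15 − 2 × (12000/1000) = -9°C.
ISA deviation = 22 − (-9) = +31°C.
Density altitude = 12000 + 120 × (31) = 15720 ft.

15720 ft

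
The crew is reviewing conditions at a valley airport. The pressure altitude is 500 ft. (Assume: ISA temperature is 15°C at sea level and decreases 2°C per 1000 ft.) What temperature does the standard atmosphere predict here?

14°C

ISA temperature = 15 − 2 × (500/1000) = 15 − 1 = 14°C.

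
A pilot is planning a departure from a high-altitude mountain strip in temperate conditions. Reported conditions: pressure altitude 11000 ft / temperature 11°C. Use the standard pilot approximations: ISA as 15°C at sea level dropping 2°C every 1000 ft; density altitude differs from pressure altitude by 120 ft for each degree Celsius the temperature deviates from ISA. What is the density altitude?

13160 ft

ISA temperature at 11000 ft = 15 − 2 × (11000/1000) = -7°C.
ISA deviation = 11 − (-7) = +18°C.
Density altitude = 11000 + 120 × (18) = 11000 + (+2160) = 13160 ft.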